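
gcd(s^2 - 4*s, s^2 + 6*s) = s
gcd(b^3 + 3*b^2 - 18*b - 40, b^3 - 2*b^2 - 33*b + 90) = 1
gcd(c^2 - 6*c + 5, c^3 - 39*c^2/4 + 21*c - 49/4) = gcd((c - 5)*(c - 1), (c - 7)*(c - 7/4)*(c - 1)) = c - 1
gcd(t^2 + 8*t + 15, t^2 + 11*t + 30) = t + 5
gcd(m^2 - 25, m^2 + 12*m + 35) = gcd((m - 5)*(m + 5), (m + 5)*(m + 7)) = m + 5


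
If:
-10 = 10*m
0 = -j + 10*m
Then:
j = -10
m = -1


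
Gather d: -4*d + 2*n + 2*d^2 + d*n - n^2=2*d^2 + d*(n - 4) - n^2 + 2*n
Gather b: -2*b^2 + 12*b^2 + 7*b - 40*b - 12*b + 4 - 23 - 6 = 10*b^2 - 45*b - 25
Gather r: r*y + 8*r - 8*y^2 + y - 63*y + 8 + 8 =r*(y + 8) - 8*y^2 - 62*y + 16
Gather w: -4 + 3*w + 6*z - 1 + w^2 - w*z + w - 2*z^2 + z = w^2 + w*(4 - z) - 2*z^2 + 7*z - 5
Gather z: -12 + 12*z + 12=12*z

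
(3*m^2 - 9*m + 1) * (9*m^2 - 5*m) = 27*m^4 - 96*m^3 + 54*m^2 - 5*m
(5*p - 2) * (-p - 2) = -5*p^2 - 8*p + 4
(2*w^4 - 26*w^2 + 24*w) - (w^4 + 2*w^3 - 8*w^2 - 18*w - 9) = w^4 - 2*w^3 - 18*w^2 + 42*w + 9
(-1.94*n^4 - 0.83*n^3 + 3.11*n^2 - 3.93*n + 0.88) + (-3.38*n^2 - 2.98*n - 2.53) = -1.94*n^4 - 0.83*n^3 - 0.27*n^2 - 6.91*n - 1.65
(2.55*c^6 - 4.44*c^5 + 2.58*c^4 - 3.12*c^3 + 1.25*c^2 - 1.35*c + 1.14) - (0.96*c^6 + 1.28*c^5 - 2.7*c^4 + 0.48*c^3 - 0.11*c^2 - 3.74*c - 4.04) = 1.59*c^6 - 5.72*c^5 + 5.28*c^4 - 3.6*c^3 + 1.36*c^2 + 2.39*c + 5.18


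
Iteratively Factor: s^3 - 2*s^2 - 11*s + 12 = (s - 1)*(s^2 - s - 12) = (s - 1)*(s + 3)*(s - 4)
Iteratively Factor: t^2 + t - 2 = (t - 1)*(t + 2)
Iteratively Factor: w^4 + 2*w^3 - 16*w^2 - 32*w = (w)*(w^3 + 2*w^2 - 16*w - 32) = w*(w + 4)*(w^2 - 2*w - 8) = w*(w + 2)*(w + 4)*(w - 4)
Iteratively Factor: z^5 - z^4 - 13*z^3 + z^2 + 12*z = (z)*(z^4 - z^3 - 13*z^2 + z + 12) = z*(z + 3)*(z^3 - 4*z^2 - z + 4) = z*(z - 1)*(z + 3)*(z^2 - 3*z - 4) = z*(z - 1)*(z + 1)*(z + 3)*(z - 4)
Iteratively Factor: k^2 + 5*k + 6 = (k + 3)*(k + 2)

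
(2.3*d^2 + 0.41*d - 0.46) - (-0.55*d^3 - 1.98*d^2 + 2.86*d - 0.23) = 0.55*d^3 + 4.28*d^2 - 2.45*d - 0.23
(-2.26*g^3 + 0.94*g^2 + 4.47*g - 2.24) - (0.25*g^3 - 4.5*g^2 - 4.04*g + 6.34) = -2.51*g^3 + 5.44*g^2 + 8.51*g - 8.58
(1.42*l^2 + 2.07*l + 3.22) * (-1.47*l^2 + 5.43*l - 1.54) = -2.0874*l^4 + 4.6677*l^3 + 4.3199*l^2 + 14.2968*l - 4.9588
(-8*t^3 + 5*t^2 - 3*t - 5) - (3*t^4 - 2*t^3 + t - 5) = -3*t^4 - 6*t^3 + 5*t^2 - 4*t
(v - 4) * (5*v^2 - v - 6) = 5*v^3 - 21*v^2 - 2*v + 24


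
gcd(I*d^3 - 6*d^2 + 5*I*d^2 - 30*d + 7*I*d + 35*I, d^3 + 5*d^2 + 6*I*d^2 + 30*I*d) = d + 5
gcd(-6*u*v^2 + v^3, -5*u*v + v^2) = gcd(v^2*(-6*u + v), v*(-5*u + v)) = v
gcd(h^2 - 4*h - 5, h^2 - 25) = h - 5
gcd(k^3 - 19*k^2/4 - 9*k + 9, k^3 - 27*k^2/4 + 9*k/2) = k^2 - 27*k/4 + 9/2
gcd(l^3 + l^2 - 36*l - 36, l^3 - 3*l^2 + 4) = l + 1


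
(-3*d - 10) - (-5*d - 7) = 2*d - 3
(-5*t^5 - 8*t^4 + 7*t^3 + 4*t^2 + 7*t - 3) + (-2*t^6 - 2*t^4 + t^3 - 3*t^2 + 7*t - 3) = -2*t^6 - 5*t^5 - 10*t^4 + 8*t^3 + t^2 + 14*t - 6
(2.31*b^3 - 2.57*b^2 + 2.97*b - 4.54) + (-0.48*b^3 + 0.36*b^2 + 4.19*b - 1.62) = 1.83*b^3 - 2.21*b^2 + 7.16*b - 6.16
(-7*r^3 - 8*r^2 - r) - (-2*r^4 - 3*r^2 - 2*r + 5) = 2*r^4 - 7*r^3 - 5*r^2 + r - 5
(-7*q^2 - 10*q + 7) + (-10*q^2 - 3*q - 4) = -17*q^2 - 13*q + 3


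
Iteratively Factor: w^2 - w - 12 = (w + 3)*(w - 4)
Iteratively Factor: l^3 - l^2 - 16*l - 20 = (l + 2)*(l^2 - 3*l - 10) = (l - 5)*(l + 2)*(l + 2)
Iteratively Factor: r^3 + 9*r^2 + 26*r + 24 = (r + 2)*(r^2 + 7*r + 12) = (r + 2)*(r + 3)*(r + 4)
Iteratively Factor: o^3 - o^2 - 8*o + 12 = (o + 3)*(o^2 - 4*o + 4) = (o - 2)*(o + 3)*(o - 2)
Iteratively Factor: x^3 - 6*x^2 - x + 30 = (x + 2)*(x^2 - 8*x + 15) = (x - 5)*(x + 2)*(x - 3)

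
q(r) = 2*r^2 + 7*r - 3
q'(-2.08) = -1.32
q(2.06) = 19.91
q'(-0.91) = 3.36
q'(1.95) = 14.80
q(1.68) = 14.40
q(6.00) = 111.00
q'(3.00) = 19.00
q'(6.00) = 31.00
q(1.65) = 14.00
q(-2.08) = -8.91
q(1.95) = 18.26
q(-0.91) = -7.71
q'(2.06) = 15.24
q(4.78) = 76.16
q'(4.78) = 26.12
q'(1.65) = 13.60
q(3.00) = 36.00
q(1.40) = 10.72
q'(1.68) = 13.72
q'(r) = 4*r + 7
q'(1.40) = 12.60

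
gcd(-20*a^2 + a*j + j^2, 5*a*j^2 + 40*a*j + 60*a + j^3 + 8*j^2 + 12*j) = 5*a + j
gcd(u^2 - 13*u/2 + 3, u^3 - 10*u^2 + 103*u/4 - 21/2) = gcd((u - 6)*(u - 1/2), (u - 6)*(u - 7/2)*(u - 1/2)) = u^2 - 13*u/2 + 3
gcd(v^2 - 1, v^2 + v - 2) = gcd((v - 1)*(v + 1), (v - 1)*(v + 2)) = v - 1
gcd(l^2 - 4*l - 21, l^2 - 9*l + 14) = l - 7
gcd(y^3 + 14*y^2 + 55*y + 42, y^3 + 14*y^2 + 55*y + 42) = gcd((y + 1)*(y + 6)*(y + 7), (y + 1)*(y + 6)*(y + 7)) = y^3 + 14*y^2 + 55*y + 42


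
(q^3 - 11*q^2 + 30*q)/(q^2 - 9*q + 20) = q*(q - 6)/(q - 4)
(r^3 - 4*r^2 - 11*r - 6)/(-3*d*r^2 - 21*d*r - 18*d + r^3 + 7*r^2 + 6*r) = (r^2 - 5*r - 6)/(-3*d*r - 18*d + r^2 + 6*r)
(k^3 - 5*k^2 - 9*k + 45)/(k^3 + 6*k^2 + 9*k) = (k^2 - 8*k + 15)/(k*(k + 3))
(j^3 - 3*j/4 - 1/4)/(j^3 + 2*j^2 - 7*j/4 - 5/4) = (2*j + 1)/(2*j + 5)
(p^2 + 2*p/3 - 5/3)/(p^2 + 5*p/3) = (p - 1)/p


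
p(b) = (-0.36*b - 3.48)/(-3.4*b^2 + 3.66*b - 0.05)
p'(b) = (-0.36*b - 3.48)*(6.8*b - 3.66)/(-3.4*b^2 + 3.66*b - 0.05)^2 - 0.36/(-3.4*b^2 + 3.66*b - 0.05)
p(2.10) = 0.58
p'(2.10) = -0.78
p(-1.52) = 0.22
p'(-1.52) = 0.25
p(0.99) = -15.91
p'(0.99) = -204.31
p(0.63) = -4.09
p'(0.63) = -3.21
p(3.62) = 0.15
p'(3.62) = -0.09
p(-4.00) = 0.03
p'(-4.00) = 0.02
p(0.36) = -4.36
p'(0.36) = 5.96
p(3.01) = 0.23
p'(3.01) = -0.18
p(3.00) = 0.23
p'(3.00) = -0.18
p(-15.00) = -0.00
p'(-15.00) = 0.00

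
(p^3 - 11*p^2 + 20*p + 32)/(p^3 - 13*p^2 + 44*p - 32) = (p + 1)/(p - 1)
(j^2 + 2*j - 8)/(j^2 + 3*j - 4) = (j - 2)/(j - 1)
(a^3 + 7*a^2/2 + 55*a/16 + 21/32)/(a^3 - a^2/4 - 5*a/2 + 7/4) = (8*a^2 + 14*a + 3)/(8*(a^2 - 2*a + 1))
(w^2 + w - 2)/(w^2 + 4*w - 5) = (w + 2)/(w + 5)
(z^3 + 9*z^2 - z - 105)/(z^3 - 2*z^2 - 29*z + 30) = (z^2 + 4*z - 21)/(z^2 - 7*z + 6)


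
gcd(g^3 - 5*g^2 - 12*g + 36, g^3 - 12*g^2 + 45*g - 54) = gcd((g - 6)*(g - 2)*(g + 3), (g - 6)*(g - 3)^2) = g - 6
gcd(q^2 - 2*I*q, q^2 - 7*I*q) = q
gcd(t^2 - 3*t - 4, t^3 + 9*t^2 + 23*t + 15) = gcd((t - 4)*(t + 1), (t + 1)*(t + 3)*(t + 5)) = t + 1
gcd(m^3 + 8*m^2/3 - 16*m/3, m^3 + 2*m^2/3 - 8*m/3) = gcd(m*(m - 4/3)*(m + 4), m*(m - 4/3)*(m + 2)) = m^2 - 4*m/3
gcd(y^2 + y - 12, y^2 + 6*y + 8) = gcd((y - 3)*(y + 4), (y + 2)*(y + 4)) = y + 4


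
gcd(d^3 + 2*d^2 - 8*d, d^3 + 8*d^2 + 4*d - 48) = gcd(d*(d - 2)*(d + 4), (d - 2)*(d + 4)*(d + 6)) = d^2 + 2*d - 8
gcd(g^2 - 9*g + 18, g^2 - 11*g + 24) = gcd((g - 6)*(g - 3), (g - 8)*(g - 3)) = g - 3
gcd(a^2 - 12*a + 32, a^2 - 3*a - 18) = 1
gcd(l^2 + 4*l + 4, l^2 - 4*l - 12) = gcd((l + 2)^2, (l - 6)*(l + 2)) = l + 2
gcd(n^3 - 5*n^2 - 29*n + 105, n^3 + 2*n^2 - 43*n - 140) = n^2 - 2*n - 35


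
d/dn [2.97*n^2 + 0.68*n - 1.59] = 5.94*n + 0.68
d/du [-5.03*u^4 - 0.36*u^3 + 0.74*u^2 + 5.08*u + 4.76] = -20.12*u^3 - 1.08*u^2 + 1.48*u + 5.08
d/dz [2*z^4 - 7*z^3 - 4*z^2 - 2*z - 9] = 8*z^3 - 21*z^2 - 8*z - 2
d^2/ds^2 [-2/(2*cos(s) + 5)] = 4*(-5*cos(s) + cos(2*s) - 3)/(2*cos(s) + 5)^3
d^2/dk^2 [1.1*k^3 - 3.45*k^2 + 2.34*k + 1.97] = 6.6*k - 6.9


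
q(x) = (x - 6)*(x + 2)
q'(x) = 2*x - 4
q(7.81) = 17.76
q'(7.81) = 11.62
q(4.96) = -7.24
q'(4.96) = 5.92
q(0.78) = -14.51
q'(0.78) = -2.44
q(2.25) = -15.94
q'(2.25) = 0.50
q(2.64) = -15.59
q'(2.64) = 1.28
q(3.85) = -12.58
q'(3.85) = 3.70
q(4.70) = -8.71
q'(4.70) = 5.40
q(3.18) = -14.61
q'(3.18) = 2.36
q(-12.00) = 180.00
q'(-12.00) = -28.00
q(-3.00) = 9.00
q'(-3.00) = -10.00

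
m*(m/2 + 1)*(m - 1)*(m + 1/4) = m^4/2 + 5*m^3/8 - 7*m^2/8 - m/4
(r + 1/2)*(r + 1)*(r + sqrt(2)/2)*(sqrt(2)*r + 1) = sqrt(2)*r^4 + 2*r^3 + 3*sqrt(2)*r^3/2 + sqrt(2)*r^2 + 3*r^2 + r + 3*sqrt(2)*r/4 + sqrt(2)/4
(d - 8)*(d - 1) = d^2 - 9*d + 8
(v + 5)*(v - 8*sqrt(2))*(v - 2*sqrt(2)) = v^3 - 10*sqrt(2)*v^2 + 5*v^2 - 50*sqrt(2)*v + 32*v + 160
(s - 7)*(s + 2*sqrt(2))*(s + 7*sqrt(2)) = s^3 - 7*s^2 + 9*sqrt(2)*s^2 - 63*sqrt(2)*s + 28*s - 196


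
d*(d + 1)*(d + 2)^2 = d^4 + 5*d^3 + 8*d^2 + 4*d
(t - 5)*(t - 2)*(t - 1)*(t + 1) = t^4 - 7*t^3 + 9*t^2 + 7*t - 10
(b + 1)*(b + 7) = b^2 + 8*b + 7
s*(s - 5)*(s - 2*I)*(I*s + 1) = I*s^4 + 3*s^3 - 5*I*s^3 - 15*s^2 - 2*I*s^2 + 10*I*s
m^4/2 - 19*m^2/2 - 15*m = m*(m/2 + 1)*(m - 5)*(m + 3)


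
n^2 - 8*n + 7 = (n - 7)*(n - 1)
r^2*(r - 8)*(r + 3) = r^4 - 5*r^3 - 24*r^2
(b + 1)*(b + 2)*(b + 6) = b^3 + 9*b^2 + 20*b + 12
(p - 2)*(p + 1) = p^2 - p - 2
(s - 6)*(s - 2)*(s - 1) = s^3 - 9*s^2 + 20*s - 12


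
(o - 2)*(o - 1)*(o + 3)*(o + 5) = o^4 + 5*o^3 - 7*o^2 - 29*o + 30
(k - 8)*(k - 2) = k^2 - 10*k + 16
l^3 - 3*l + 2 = (l - 1)^2*(l + 2)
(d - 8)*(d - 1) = d^2 - 9*d + 8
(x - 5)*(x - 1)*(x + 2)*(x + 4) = x^4 - 23*x^2 - 18*x + 40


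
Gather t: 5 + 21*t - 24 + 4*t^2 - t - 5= 4*t^2 + 20*t - 24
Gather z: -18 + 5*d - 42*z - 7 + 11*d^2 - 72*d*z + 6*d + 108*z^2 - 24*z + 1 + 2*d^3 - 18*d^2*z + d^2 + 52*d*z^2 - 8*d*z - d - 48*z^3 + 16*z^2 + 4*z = 2*d^3 + 12*d^2 + 10*d - 48*z^3 + z^2*(52*d + 124) + z*(-18*d^2 - 80*d - 62) - 24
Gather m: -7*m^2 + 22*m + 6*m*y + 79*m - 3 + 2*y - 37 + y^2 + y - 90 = -7*m^2 + m*(6*y + 101) + y^2 + 3*y - 130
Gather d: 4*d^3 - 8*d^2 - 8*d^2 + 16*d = 4*d^3 - 16*d^2 + 16*d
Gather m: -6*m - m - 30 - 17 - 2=-7*m - 49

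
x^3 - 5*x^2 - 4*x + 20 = (x - 5)*(x - 2)*(x + 2)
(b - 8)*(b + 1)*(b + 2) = b^3 - 5*b^2 - 22*b - 16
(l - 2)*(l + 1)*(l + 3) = l^3 + 2*l^2 - 5*l - 6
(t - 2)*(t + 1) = t^2 - t - 2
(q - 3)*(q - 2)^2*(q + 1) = q^4 - 6*q^3 + 9*q^2 + 4*q - 12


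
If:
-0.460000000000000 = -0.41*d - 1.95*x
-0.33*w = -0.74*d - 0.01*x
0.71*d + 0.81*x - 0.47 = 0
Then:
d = 0.52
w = 1.16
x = 0.13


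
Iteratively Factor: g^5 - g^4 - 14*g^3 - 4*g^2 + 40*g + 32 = (g + 1)*(g^4 - 2*g^3 - 12*g^2 + 8*g + 32) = (g - 2)*(g + 1)*(g^3 - 12*g - 16) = (g - 4)*(g - 2)*(g + 1)*(g^2 + 4*g + 4) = (g - 4)*(g - 2)*(g + 1)*(g + 2)*(g + 2)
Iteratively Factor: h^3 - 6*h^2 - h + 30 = (h - 5)*(h^2 - h - 6) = (h - 5)*(h - 3)*(h + 2)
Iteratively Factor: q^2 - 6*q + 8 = (q - 2)*(q - 4)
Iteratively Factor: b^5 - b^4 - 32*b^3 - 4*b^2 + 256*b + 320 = (b - 5)*(b^4 + 4*b^3 - 12*b^2 - 64*b - 64) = (b - 5)*(b - 4)*(b^3 + 8*b^2 + 20*b + 16) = (b - 5)*(b - 4)*(b + 4)*(b^2 + 4*b + 4) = (b - 5)*(b - 4)*(b + 2)*(b + 4)*(b + 2)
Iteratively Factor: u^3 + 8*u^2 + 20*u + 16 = (u + 2)*(u^2 + 6*u + 8) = (u + 2)*(u + 4)*(u + 2)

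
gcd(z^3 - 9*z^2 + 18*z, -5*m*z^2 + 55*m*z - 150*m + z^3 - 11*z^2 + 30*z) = z - 6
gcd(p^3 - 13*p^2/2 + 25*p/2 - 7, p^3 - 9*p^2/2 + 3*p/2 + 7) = p^2 - 11*p/2 + 7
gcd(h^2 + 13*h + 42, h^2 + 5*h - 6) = h + 6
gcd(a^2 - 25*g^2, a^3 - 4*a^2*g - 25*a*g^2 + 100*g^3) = a^2 - 25*g^2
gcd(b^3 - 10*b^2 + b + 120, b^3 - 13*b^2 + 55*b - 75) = b - 5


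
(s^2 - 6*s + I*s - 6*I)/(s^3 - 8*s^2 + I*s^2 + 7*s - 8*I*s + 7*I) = (s - 6)/(s^2 - 8*s + 7)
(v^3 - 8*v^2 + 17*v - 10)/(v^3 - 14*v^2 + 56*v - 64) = (v^2 - 6*v + 5)/(v^2 - 12*v + 32)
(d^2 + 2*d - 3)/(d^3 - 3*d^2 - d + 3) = (d + 3)/(d^2 - 2*d - 3)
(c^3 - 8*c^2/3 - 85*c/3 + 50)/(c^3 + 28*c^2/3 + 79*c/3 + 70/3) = (3*c^2 - 23*c + 30)/(3*c^2 + 13*c + 14)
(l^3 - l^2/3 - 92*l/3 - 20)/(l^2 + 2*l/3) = l - 1 - 30/l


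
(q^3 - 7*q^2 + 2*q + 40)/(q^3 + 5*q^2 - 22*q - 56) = (q - 5)/(q + 7)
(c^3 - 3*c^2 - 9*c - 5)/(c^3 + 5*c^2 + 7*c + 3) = (c - 5)/(c + 3)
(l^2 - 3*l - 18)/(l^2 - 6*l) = (l + 3)/l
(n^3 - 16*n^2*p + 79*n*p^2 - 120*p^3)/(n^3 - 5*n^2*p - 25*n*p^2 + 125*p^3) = (-n^2 + 11*n*p - 24*p^2)/(-n^2 + 25*p^2)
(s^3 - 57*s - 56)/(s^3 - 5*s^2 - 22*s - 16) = (s + 7)/(s + 2)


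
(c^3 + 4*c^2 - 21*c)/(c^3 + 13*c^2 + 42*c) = (c - 3)/(c + 6)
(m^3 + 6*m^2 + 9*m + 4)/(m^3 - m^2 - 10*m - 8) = (m^2 + 5*m + 4)/(m^2 - 2*m - 8)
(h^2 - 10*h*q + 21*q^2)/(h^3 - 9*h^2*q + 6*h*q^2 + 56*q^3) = (-h + 3*q)/(-h^2 + 2*h*q + 8*q^2)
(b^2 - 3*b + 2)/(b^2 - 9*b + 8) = (b - 2)/(b - 8)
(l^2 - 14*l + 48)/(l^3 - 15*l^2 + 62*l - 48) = 1/(l - 1)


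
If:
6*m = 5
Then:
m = 5/6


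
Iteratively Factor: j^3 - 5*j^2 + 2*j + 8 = (j - 4)*(j^2 - j - 2) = (j - 4)*(j + 1)*(j - 2)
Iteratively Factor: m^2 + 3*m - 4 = (m - 1)*(m + 4)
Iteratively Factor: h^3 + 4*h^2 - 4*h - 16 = (h + 2)*(h^2 + 2*h - 8) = (h + 2)*(h + 4)*(h - 2)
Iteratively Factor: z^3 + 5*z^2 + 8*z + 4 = (z + 1)*(z^2 + 4*z + 4) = (z + 1)*(z + 2)*(z + 2)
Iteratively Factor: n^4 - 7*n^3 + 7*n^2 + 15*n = (n - 3)*(n^3 - 4*n^2 - 5*n) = (n - 5)*(n - 3)*(n^2 + n) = n*(n - 5)*(n - 3)*(n + 1)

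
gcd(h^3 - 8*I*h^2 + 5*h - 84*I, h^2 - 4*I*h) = h - 4*I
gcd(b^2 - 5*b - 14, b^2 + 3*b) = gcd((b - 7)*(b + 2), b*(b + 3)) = 1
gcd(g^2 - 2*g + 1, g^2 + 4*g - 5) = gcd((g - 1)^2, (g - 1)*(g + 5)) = g - 1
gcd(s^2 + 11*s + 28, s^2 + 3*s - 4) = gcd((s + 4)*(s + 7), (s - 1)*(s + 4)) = s + 4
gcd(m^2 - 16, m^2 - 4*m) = m - 4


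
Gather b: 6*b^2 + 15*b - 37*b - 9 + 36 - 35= 6*b^2 - 22*b - 8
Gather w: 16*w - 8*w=8*w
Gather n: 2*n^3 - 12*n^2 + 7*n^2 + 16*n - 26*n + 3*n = 2*n^3 - 5*n^2 - 7*n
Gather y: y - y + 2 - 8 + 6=0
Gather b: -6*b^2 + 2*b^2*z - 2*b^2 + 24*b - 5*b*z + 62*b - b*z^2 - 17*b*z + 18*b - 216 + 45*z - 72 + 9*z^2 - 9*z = b^2*(2*z - 8) + b*(-z^2 - 22*z + 104) + 9*z^2 + 36*z - 288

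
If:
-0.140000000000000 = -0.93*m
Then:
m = 0.15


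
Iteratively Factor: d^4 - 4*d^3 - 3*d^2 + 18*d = (d)*(d^3 - 4*d^2 - 3*d + 18) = d*(d + 2)*(d^2 - 6*d + 9) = d*(d - 3)*(d + 2)*(d - 3)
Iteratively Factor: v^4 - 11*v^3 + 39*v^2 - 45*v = (v)*(v^3 - 11*v^2 + 39*v - 45) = v*(v - 3)*(v^2 - 8*v + 15) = v*(v - 3)^2*(v - 5)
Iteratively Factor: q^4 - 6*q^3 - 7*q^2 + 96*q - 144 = (q - 3)*(q^3 - 3*q^2 - 16*q + 48) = (q - 3)^2*(q^2 - 16) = (q - 3)^2*(q + 4)*(q - 4)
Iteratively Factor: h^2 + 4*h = (h)*(h + 4)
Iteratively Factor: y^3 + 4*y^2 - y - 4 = (y - 1)*(y^2 + 5*y + 4) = (y - 1)*(y + 1)*(y + 4)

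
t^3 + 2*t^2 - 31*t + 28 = (t - 4)*(t - 1)*(t + 7)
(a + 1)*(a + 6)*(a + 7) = a^3 + 14*a^2 + 55*a + 42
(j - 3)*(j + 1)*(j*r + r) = j^3*r - j^2*r - 5*j*r - 3*r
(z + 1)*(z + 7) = z^2 + 8*z + 7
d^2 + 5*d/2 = d*(d + 5/2)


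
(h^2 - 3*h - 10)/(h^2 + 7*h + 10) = (h - 5)/(h + 5)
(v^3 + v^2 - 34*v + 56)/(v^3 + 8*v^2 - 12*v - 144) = (v^2 + 5*v - 14)/(v^2 + 12*v + 36)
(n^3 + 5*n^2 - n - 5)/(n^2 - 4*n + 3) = (n^2 + 6*n + 5)/(n - 3)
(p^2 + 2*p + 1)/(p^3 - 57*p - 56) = (p + 1)/(p^2 - p - 56)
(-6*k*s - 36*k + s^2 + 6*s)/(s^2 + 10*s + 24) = (-6*k + s)/(s + 4)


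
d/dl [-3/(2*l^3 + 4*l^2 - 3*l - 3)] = 3*(6*l^2 + 8*l - 3)/(2*l^3 + 4*l^2 - 3*l - 3)^2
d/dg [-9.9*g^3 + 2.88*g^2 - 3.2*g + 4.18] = -29.7*g^2 + 5.76*g - 3.2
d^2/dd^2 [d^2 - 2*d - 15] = 2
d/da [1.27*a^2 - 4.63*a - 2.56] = 2.54*a - 4.63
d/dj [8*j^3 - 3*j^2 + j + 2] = 24*j^2 - 6*j + 1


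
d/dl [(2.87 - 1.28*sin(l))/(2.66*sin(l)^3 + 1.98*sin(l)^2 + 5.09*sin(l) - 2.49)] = (6.8096*sin(l)^3 - 20.3682*sin(l)^2 - 11.3652*sin(l) - 11.4211)*cos(l)/(7.0756*sin(l)^6 + 10.5336*sin(l)^5 + 30.9992*sin(l)^4 + 6.9096*sin(l)^3 + 16.0477*sin(l)^2 - 25.3482*sin(l) + 6.2001)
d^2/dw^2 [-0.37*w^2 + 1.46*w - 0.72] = -0.740000000000000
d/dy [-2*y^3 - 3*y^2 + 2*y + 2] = -6*y^2 - 6*y + 2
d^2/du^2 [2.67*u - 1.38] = 0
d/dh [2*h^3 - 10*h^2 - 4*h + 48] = 6*h^2 - 20*h - 4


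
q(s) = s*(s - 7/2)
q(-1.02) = 4.61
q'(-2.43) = -8.36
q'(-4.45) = -12.40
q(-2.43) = 14.41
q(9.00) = 49.50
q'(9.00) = 14.50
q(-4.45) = 35.38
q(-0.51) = 2.05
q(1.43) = -2.96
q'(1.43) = -0.64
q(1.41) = -2.95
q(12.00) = 102.00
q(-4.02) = 30.23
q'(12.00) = 20.50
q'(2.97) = 2.44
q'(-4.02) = -11.54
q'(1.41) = -0.68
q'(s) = 2*s - 7/2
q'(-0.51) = -4.52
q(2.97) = -1.57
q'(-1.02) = -5.54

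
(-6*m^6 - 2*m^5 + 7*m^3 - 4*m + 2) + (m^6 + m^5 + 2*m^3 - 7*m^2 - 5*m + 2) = -5*m^6 - m^5 + 9*m^3 - 7*m^2 - 9*m + 4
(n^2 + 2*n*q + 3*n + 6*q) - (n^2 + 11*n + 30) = 2*n*q - 8*n + 6*q - 30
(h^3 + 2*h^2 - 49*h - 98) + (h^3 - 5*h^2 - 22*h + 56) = 2*h^3 - 3*h^2 - 71*h - 42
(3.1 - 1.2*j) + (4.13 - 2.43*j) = 7.23 - 3.63*j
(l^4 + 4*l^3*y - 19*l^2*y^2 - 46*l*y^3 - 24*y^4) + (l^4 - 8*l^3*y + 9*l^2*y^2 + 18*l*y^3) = 2*l^4 - 4*l^3*y - 10*l^2*y^2 - 28*l*y^3 - 24*y^4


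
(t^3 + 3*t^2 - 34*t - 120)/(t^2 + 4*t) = t - 1 - 30/t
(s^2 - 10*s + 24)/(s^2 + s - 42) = (s - 4)/(s + 7)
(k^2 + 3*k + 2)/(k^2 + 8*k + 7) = (k + 2)/(k + 7)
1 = 1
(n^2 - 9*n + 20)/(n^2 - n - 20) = (n - 4)/(n + 4)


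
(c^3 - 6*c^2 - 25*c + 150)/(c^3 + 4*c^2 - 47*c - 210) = (c^2 - 11*c + 30)/(c^2 - c - 42)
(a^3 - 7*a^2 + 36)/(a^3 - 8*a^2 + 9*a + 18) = (a + 2)/(a + 1)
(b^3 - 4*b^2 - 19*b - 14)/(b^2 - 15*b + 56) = (b^2 + 3*b + 2)/(b - 8)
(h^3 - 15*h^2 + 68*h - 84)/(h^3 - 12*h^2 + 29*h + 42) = (h - 2)/(h + 1)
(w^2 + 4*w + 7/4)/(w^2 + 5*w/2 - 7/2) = (w + 1/2)/(w - 1)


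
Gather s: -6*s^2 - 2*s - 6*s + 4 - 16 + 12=-6*s^2 - 8*s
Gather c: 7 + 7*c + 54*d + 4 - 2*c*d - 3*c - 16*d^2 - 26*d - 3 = c*(4 - 2*d) - 16*d^2 + 28*d + 8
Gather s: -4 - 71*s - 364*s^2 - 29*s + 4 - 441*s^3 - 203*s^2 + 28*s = -441*s^3 - 567*s^2 - 72*s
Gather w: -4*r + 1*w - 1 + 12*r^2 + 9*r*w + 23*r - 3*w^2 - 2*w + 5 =12*r^2 + 19*r - 3*w^2 + w*(9*r - 1) + 4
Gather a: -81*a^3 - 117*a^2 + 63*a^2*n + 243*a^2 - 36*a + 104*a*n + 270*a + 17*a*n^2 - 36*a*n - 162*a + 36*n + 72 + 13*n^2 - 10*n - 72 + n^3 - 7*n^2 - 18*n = -81*a^3 + a^2*(63*n + 126) + a*(17*n^2 + 68*n + 72) + n^3 + 6*n^2 + 8*n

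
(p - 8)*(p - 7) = p^2 - 15*p + 56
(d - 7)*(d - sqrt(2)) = d^2 - 7*d - sqrt(2)*d + 7*sqrt(2)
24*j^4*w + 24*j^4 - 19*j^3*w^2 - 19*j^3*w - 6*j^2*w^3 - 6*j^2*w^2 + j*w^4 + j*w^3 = (-8*j + w)*(-j + w)*(3*j + w)*(j*w + j)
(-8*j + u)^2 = 64*j^2 - 16*j*u + u^2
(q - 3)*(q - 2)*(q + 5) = q^3 - 19*q + 30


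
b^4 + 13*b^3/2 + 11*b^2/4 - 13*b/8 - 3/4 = (b - 1/2)*(b + 1/2)^2*(b + 6)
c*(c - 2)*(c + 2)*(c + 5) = c^4 + 5*c^3 - 4*c^2 - 20*c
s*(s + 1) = s^2 + s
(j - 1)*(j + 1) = j^2 - 1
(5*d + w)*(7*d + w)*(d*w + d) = 35*d^3*w + 35*d^3 + 12*d^2*w^2 + 12*d^2*w + d*w^3 + d*w^2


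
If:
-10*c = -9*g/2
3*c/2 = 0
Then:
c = 0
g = 0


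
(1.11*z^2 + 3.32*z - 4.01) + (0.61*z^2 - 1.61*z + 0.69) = 1.72*z^2 + 1.71*z - 3.32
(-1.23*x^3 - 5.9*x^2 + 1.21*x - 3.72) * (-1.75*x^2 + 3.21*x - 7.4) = 2.1525*x^5 + 6.3767*x^4 - 11.9545*x^3 + 54.0541*x^2 - 20.8952*x + 27.528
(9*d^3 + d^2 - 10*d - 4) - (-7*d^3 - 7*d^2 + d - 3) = 16*d^3 + 8*d^2 - 11*d - 1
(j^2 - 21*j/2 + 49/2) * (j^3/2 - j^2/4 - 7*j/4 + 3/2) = j^5/2 - 11*j^4/2 + 105*j^3/8 + 55*j^2/4 - 469*j/8 + 147/4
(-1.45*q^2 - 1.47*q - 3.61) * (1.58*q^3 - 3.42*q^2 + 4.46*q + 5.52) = -2.291*q^5 + 2.6364*q^4 - 7.1434*q^3 - 2.214*q^2 - 24.215*q - 19.9272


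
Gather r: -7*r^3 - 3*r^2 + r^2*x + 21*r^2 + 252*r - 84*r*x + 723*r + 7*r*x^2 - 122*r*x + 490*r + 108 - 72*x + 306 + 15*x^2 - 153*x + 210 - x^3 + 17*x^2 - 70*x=-7*r^3 + r^2*(x + 18) + r*(7*x^2 - 206*x + 1465) - x^3 + 32*x^2 - 295*x + 624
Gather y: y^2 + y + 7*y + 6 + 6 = y^2 + 8*y + 12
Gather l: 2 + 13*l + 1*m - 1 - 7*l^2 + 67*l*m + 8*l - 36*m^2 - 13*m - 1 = -7*l^2 + l*(67*m + 21) - 36*m^2 - 12*m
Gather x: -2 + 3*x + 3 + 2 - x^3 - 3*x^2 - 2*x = -x^3 - 3*x^2 + x + 3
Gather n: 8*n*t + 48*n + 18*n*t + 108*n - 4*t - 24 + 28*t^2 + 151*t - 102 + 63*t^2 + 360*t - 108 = n*(26*t + 156) + 91*t^2 + 507*t - 234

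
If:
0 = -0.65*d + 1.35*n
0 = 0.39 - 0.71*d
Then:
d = 0.55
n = 0.26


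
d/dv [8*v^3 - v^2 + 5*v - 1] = 24*v^2 - 2*v + 5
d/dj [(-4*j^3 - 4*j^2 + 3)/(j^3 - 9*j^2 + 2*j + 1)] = (40*j^4 - 16*j^3 - 29*j^2 + 46*j - 6)/(j^6 - 18*j^5 + 85*j^4 - 34*j^3 - 14*j^2 + 4*j + 1)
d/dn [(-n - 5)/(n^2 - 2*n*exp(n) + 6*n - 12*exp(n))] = (-n^2 + 2*n*exp(n) - 6*n - 2*(n + 5)*(n*exp(n) - n + 7*exp(n) - 3) + 12*exp(n))/(n^2 - 2*n*exp(n) + 6*n - 12*exp(n))^2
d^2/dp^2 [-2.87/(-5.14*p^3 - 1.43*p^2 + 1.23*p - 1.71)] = (-(88.5108*p + 8.2082)*(5.14*p^3 + 1.43*p^2 - 1.23*p + 1.71) + 2.87*(15.42*p^2 + 2.86*p - 1.23)*(30.84*p^2 + 5.72*p - 2.46))/(5.14*p^3 + 1.43*p^2 - 1.23*p + 1.71)^3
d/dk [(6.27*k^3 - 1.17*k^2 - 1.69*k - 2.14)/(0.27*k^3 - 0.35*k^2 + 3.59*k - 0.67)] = (-1.8786*k^4 + 45.9312*k^3 - 15.6611*k^2 + 0.0697999999999999*k + 8.8149)/(0.0729*k^6 - 0.189*k^5 + 2.0611*k^4 - 2.8748*k^3 + 13.3571*k^2 - 4.8106*k + 0.4489)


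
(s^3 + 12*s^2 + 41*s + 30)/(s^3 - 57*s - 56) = (s^2 + 11*s + 30)/(s^2 - s - 56)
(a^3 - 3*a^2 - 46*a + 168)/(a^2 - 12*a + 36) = (a^2 + 3*a - 28)/(a - 6)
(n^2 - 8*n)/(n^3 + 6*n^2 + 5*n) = (n - 8)/(n^2 + 6*n + 5)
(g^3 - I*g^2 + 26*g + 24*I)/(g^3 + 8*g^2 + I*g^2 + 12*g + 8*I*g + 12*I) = (g^2 - 2*I*g + 24)/(g^2 + 8*g + 12)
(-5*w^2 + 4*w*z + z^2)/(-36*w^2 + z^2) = (5*w^2 - 4*w*z - z^2)/(36*w^2 - z^2)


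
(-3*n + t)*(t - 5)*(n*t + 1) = -3*n^2*t^2 + 15*n^2*t + n*t^3 - 5*n*t^2 - 3*n*t + 15*n + t^2 - 5*t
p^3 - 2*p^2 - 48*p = p*(p - 8)*(p + 6)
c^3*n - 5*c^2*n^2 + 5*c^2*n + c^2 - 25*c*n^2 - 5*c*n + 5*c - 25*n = (c + 5)*(c - 5*n)*(c*n + 1)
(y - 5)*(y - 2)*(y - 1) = y^3 - 8*y^2 + 17*y - 10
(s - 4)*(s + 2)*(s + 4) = s^3 + 2*s^2 - 16*s - 32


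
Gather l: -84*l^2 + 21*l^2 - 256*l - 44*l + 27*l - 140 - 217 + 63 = -63*l^2 - 273*l - 294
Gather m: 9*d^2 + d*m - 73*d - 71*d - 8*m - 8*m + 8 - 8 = 9*d^2 - 144*d + m*(d - 16)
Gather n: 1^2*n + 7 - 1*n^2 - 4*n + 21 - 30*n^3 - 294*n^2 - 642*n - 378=-30*n^3 - 295*n^2 - 645*n - 350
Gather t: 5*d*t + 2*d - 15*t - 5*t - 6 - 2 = 2*d + t*(5*d - 20) - 8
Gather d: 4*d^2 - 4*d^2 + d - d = 0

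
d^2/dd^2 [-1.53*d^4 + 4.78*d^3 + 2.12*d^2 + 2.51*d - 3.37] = -18.36*d^2 + 28.68*d + 4.24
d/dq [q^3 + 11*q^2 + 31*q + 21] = 3*q^2 + 22*q + 31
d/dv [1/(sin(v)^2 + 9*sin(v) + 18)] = -(2*sin(v) + 9)*cos(v)/(sin(v)^2 + 9*sin(v) + 18)^2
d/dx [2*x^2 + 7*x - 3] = 4*x + 7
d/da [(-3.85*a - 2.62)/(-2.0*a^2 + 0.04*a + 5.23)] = (7.7*a^2 - 0.154*a - (3.85*a + 2.62)*(4.0*a - 0.04) - 20.1355)/(-2.0*a^2 + 0.04*a + 5.23)^2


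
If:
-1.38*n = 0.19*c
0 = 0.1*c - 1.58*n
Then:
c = 0.00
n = 0.00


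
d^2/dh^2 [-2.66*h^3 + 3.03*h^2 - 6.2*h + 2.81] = 6.06 - 15.96*h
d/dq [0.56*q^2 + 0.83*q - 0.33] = 1.12*q + 0.83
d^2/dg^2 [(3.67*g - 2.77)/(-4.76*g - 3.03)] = (231.386456 - 2.8421709430404e-14*g)/(4.76*g + 3.03)^3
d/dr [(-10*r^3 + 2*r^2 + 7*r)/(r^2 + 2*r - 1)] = (-10*r^4 - 40*r^3 + 27*r^2 - 4*r - 7)/(r^4 + 4*r^3 + 2*r^2 - 4*r + 1)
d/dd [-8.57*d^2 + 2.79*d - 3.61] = 2.79 - 17.14*d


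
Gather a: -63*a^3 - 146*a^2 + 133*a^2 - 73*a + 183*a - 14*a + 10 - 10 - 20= -63*a^3 - 13*a^2 + 96*a - 20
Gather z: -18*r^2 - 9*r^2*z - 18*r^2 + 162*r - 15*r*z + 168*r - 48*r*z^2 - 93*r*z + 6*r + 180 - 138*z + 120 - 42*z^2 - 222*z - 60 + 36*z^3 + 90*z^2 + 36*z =-36*r^2 + 336*r + 36*z^3 + z^2*(48 - 48*r) + z*(-9*r^2 - 108*r - 324) + 240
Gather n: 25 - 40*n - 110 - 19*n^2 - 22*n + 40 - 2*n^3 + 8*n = -2*n^3 - 19*n^2 - 54*n - 45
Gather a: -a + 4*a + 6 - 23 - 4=3*a - 21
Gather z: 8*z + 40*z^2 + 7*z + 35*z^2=75*z^2 + 15*z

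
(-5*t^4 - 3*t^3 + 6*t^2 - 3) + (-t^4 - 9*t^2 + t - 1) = -6*t^4 - 3*t^3 - 3*t^2 + t - 4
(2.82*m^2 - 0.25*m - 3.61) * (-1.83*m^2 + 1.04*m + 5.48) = -5.1606*m^4 + 3.3903*m^3 + 21.7999*m^2 - 5.1244*m - 19.7828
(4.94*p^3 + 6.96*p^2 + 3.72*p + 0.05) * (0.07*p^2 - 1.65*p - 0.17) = 0.3458*p^5 - 7.6638*p^4 - 12.0634*p^3 - 7.3177*p^2 - 0.7149*p - 0.0085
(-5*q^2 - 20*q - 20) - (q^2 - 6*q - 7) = -6*q^2 - 14*q - 13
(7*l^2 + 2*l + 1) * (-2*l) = -14*l^3 - 4*l^2 - 2*l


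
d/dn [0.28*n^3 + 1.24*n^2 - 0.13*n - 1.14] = 0.84*n^2 + 2.48*n - 0.13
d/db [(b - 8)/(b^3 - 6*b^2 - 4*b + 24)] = (b^3 - 6*b^2 - 4*b + (b - 8)*(-3*b^2 + 12*b + 4) + 24)/(b^3 - 6*b^2 - 4*b + 24)^2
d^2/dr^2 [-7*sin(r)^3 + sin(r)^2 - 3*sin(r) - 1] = 63*sin(r)^3 - 4*sin(r)^2 - 39*sin(r) + 2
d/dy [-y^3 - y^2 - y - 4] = -3*y^2 - 2*y - 1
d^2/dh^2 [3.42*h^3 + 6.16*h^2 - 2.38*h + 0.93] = 20.52*h + 12.32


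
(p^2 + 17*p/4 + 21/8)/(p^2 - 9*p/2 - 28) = (p + 3/4)/(p - 8)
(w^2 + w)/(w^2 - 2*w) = (w + 1)/(w - 2)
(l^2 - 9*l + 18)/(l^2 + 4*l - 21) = (l - 6)/(l + 7)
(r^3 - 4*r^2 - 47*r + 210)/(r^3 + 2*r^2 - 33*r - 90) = (r^2 + 2*r - 35)/(r^2 + 8*r + 15)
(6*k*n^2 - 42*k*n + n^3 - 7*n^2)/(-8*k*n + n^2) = (-6*k*n + 42*k - n^2 + 7*n)/(8*k - n)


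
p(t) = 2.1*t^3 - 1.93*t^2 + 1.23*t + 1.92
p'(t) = 6.3*t^2 - 3.86*t + 1.23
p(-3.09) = -82.27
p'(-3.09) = 73.31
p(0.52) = 2.33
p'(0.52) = 0.93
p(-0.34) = 1.20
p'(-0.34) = 3.27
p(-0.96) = -2.90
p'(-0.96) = 10.74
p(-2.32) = -37.54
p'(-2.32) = 44.09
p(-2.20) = -32.49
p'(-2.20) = 40.21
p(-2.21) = -32.89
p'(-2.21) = 40.53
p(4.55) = 165.37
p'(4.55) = 114.09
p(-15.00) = -7538.28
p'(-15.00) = 1476.63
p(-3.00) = -75.84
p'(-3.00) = 69.51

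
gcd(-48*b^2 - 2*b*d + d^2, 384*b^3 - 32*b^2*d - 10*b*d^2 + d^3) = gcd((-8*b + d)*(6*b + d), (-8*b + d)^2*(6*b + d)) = 48*b^2 + 2*b*d - d^2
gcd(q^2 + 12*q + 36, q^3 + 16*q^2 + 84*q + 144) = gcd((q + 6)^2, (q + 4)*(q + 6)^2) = q^2 + 12*q + 36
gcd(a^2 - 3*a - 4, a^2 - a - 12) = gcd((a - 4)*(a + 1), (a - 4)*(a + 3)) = a - 4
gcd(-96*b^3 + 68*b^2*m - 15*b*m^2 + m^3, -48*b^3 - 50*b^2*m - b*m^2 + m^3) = 8*b - m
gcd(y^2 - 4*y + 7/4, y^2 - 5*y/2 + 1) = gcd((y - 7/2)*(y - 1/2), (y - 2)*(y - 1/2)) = y - 1/2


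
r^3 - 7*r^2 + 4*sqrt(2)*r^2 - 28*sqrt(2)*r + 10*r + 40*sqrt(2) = (r - 5)*(r - 2)*(r + 4*sqrt(2))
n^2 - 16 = (n - 4)*(n + 4)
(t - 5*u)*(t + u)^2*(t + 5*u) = t^4 + 2*t^3*u - 24*t^2*u^2 - 50*t*u^3 - 25*u^4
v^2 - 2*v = v*(v - 2)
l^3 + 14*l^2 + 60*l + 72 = (l + 2)*(l + 6)^2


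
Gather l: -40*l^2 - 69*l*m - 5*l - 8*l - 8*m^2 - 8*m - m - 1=-40*l^2 + l*(-69*m - 13) - 8*m^2 - 9*m - 1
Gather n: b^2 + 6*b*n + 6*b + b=b^2 + 6*b*n + 7*b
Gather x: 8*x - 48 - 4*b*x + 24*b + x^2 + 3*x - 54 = 24*b + x^2 + x*(11 - 4*b) - 102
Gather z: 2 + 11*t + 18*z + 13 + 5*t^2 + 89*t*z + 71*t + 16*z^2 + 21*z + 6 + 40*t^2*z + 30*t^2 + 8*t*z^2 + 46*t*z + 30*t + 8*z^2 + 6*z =35*t^2 + 112*t + z^2*(8*t + 24) + z*(40*t^2 + 135*t + 45) + 21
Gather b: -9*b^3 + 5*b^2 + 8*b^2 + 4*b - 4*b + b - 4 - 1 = -9*b^3 + 13*b^2 + b - 5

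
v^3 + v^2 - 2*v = v*(v - 1)*(v + 2)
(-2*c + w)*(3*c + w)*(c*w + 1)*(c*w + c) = -6*c^4*w^2 - 6*c^4*w + c^3*w^3 + c^3*w^2 - 6*c^3*w - 6*c^3 + c^2*w^4 + c^2*w^3 + c^2*w^2 + c^2*w + c*w^3 + c*w^2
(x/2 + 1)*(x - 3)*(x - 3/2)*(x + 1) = x^4/2 - 3*x^3/4 - 7*x^2/2 + 9*x/4 + 9/2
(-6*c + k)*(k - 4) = -6*c*k + 24*c + k^2 - 4*k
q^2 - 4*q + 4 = (q - 2)^2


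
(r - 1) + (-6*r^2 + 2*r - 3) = -6*r^2 + 3*r - 4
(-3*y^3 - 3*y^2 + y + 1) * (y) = -3*y^4 - 3*y^3 + y^2 + y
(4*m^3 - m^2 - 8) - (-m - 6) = 4*m^3 - m^2 + m - 2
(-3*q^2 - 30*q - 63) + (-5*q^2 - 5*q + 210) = -8*q^2 - 35*q + 147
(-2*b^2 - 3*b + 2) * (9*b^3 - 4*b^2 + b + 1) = -18*b^5 - 19*b^4 + 28*b^3 - 13*b^2 - b + 2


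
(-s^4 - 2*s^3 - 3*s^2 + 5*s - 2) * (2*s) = -2*s^5 - 4*s^4 - 6*s^3 + 10*s^2 - 4*s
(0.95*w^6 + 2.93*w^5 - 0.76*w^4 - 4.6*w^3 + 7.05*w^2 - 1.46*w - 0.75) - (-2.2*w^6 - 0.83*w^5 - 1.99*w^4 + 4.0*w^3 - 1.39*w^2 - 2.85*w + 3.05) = 3.15*w^6 + 3.76*w^5 + 1.23*w^4 - 8.6*w^3 + 8.44*w^2 + 1.39*w - 3.8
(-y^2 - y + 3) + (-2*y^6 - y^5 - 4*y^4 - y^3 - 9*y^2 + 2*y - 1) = -2*y^6 - y^5 - 4*y^4 - y^3 - 10*y^2 + y + 2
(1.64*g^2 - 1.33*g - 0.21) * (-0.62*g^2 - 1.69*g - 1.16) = -1.0168*g^4 - 1.947*g^3 + 0.4755*g^2 + 1.8977*g + 0.2436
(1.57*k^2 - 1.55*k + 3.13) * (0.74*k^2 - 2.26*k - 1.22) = 1.1618*k^4 - 4.6952*k^3 + 3.9038*k^2 - 5.1828*k - 3.8186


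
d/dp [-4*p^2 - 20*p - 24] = -8*p - 20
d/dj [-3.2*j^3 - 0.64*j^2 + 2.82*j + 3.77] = -9.6*j^2 - 1.28*j + 2.82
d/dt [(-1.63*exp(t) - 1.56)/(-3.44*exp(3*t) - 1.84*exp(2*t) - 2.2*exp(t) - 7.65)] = (-11.2144*exp(3*t) - 19.0984*exp(2*t) - 5.7408*exp(t) + 9.0375)*exp(t)/(11.8336*exp(6*t) + 12.6592*exp(5*t) + 18.5216*exp(4*t) + 60.728*exp(3*t) + 32.992*exp(2*t) + 33.66*exp(t) + 58.5225)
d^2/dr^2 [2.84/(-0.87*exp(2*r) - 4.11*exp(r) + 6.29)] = (-2.84*(1.74*exp(r) + 4.11)*(3.48*exp(r) + 8.22)*exp(r) + (9.8832*exp(r) + 11.6724)*(0.87*exp(2*r) + 4.11*exp(r) - 6.29))*exp(r)/(0.87*exp(2*r) + 4.11*exp(r) - 6.29)^3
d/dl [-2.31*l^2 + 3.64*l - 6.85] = 3.64 - 4.62*l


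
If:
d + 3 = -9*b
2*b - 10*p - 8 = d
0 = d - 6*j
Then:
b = 10*p/11 + 5/11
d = -90*p/11 - 78/11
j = -15*p/11 - 13/11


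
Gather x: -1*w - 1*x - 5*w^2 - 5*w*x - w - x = -5*w^2 - 2*w + x*(-5*w - 2)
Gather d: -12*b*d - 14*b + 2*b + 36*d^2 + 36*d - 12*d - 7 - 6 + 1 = -12*b + 36*d^2 + d*(24 - 12*b) - 12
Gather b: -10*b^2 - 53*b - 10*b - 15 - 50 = -10*b^2 - 63*b - 65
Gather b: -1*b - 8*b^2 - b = -8*b^2 - 2*b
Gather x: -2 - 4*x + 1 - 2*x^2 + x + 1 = -2*x^2 - 3*x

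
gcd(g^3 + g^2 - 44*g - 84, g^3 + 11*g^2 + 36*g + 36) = g^2 + 8*g + 12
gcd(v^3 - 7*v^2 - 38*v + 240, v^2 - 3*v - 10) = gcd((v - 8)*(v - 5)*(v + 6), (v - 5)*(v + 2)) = v - 5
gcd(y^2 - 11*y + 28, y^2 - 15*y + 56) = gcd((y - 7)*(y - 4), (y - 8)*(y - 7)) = y - 7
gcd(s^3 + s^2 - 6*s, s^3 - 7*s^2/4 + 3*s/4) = s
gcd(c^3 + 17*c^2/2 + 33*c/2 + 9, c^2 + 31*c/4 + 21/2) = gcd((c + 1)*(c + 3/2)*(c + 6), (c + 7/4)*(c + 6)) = c + 6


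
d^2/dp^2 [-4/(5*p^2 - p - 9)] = 8*(-25*p^2 + 5*p + (10*p - 1)^2 + 45)/(-5*p^2 + p + 9)^3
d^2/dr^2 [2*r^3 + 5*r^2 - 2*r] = 12*r + 10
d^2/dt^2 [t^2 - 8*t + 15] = 2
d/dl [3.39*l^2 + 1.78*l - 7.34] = 6.78*l + 1.78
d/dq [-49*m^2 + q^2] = 2*q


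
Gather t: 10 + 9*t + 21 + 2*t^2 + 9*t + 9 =2*t^2 + 18*t + 40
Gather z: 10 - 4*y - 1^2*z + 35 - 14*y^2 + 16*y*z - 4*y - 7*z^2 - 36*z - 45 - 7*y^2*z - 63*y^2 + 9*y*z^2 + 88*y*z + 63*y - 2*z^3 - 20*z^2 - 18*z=-77*y^2 + 55*y - 2*z^3 + z^2*(9*y - 27) + z*(-7*y^2 + 104*y - 55)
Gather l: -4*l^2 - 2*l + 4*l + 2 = -4*l^2 + 2*l + 2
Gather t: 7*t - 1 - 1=7*t - 2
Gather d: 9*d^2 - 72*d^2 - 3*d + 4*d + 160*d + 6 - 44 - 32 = -63*d^2 + 161*d - 70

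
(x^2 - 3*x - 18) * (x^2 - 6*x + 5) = x^4 - 9*x^3 + 5*x^2 + 93*x - 90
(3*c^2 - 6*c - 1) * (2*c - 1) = 6*c^3 - 15*c^2 + 4*c + 1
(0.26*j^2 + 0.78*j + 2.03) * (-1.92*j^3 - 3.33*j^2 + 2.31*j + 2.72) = -0.4992*j^5 - 2.3634*j^4 - 5.8944*j^3 - 4.2509*j^2 + 6.8109*j + 5.5216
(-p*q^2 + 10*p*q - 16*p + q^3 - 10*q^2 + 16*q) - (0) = -p*q^2 + 10*p*q - 16*p + q^3 - 10*q^2 + 16*q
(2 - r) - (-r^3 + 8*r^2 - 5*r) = r^3 - 8*r^2 + 4*r + 2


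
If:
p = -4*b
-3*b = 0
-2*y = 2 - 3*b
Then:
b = 0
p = 0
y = -1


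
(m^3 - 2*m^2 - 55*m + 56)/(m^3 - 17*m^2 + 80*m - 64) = (m + 7)/(m - 8)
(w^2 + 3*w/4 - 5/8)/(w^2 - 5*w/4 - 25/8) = (2*w - 1)/(2*w - 5)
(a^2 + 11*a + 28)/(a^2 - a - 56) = (a + 4)/(a - 8)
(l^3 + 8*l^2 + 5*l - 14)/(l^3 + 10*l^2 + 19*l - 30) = (l^2 + 9*l + 14)/(l^2 + 11*l + 30)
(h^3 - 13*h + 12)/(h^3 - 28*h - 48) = (-h^3 + 13*h - 12)/(-h^3 + 28*h + 48)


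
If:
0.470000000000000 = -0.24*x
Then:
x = -1.96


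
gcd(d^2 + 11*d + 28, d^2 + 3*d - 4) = d + 4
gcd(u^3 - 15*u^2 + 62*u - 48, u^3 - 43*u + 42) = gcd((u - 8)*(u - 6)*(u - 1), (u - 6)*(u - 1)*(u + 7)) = u^2 - 7*u + 6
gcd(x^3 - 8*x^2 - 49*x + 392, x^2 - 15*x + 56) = x^2 - 15*x + 56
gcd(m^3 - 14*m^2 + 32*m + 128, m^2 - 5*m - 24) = m - 8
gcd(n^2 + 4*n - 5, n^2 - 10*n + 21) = 1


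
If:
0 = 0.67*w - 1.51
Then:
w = 2.25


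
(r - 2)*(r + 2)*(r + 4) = r^3 + 4*r^2 - 4*r - 16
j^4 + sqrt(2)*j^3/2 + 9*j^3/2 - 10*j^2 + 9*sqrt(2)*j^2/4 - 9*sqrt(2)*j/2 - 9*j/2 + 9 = (j - 3/2)*(j + 6)*(j - sqrt(2)/2)*(j + sqrt(2))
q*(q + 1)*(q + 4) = q^3 + 5*q^2 + 4*q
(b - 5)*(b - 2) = b^2 - 7*b + 10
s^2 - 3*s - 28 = (s - 7)*(s + 4)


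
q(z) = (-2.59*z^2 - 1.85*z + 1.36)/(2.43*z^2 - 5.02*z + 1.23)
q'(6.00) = 0.16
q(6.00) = -1.76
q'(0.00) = 3.01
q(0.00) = 1.11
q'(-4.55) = 0.08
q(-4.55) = -0.59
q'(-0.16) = 1.61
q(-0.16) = 0.76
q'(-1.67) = 0.28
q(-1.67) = -0.17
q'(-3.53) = 0.11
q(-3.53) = -0.50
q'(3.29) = 1.25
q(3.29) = -2.97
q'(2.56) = 4.64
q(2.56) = -4.73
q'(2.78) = 2.83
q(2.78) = -3.93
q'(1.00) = 4.90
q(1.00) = 2.26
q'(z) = (5.02 - 4.86*z)*(-2.59*z^2 - 1.85*z + 1.36)/(2.43*z^2 - 5.02*z + 1.23)^2 + (-5.18*z - 1.85)/(2.43*z^2 - 5.02*z + 1.23) = (17.4973*z^2 - 12.981*z + 4.5517)/(5.9049*z^4 - 24.3972*z^3 + 31.1782*z^2 - 12.3492*z + 1.5129)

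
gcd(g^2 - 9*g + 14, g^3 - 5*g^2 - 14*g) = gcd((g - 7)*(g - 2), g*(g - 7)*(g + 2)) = g - 7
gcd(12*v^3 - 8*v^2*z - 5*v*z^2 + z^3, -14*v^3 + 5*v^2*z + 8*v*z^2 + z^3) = -2*v^2 + v*z + z^2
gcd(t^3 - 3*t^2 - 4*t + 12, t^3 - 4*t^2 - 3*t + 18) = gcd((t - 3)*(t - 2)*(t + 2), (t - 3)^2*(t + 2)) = t^2 - t - 6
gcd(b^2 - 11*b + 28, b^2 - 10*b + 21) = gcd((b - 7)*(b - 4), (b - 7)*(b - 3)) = b - 7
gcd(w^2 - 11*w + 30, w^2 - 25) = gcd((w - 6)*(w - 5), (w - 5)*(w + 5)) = w - 5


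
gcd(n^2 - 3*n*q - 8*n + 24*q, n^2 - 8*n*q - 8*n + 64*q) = n - 8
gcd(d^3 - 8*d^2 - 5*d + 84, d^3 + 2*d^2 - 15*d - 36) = d^2 - d - 12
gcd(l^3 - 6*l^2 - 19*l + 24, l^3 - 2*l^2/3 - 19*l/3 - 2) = 1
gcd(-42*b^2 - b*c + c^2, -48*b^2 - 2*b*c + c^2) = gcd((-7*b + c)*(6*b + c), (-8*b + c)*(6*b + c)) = 6*b + c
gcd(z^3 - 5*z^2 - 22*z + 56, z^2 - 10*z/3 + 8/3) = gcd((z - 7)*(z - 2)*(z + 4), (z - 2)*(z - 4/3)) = z - 2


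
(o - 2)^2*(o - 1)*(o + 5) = o^4 - 17*o^2 + 36*o - 20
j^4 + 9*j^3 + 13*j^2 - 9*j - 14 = (j - 1)*(j + 1)*(j + 2)*(j + 7)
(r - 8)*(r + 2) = r^2 - 6*r - 16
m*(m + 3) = m^2 + 3*m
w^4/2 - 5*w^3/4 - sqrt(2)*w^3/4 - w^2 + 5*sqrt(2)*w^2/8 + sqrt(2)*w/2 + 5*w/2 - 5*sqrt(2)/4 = (w/2 + sqrt(2)/2)*(w - 5/2)*(w - sqrt(2))*(w - sqrt(2)/2)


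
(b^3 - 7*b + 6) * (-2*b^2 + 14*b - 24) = -2*b^5 + 14*b^4 - 10*b^3 - 110*b^2 + 252*b - 144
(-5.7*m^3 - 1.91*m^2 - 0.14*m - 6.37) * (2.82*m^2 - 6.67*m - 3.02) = -16.074*m^5 + 32.6328*m^4 + 29.5589*m^3 - 11.2614*m^2 + 42.9107*m + 19.2374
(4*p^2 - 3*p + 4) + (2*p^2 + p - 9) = 6*p^2 - 2*p - 5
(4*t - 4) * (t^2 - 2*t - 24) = 4*t^3 - 12*t^2 - 88*t + 96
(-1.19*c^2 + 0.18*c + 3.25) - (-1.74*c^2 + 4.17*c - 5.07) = 0.55*c^2 - 3.99*c + 8.32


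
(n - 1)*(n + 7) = n^2 + 6*n - 7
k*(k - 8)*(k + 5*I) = k^3 - 8*k^2 + 5*I*k^2 - 40*I*k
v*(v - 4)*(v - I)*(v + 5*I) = v^4 - 4*v^3 + 4*I*v^3 + 5*v^2 - 16*I*v^2 - 20*v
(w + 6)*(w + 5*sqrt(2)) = w^2 + 6*w + 5*sqrt(2)*w + 30*sqrt(2)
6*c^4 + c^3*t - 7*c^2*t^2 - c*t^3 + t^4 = (-3*c + t)*(-c + t)*(c + t)*(2*c + t)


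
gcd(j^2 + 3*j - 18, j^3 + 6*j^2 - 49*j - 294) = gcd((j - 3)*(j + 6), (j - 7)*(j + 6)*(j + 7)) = j + 6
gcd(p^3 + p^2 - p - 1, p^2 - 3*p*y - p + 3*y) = p - 1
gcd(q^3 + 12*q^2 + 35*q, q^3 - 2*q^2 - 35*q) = q^2 + 5*q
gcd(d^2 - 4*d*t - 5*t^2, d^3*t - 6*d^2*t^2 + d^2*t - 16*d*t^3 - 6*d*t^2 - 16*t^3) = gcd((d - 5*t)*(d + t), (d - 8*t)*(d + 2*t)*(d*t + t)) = 1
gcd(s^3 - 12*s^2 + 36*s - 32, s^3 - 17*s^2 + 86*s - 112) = s^2 - 10*s + 16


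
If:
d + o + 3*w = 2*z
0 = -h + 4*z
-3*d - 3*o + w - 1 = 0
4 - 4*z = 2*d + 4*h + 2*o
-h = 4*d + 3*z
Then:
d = -161/408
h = 46/51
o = 19/136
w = 4/17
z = 23/102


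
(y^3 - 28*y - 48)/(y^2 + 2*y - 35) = (y^3 - 28*y - 48)/(y^2 + 2*y - 35)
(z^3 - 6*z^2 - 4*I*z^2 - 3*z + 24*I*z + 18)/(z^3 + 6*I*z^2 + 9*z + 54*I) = (z^2 - z*(6 + I) + 6*I)/(z^2 + 9*I*z - 18)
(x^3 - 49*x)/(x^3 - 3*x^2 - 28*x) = (x + 7)/(x + 4)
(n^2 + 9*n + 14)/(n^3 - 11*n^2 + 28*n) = (n^2 + 9*n + 14)/(n*(n^2 - 11*n + 28))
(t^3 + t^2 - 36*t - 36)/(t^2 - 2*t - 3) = (t^2 - 36)/(t - 3)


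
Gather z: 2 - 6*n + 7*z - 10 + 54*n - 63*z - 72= 48*n - 56*z - 80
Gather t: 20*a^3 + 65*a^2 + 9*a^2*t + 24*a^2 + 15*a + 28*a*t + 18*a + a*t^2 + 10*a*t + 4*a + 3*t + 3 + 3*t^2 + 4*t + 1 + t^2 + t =20*a^3 + 89*a^2 + 37*a + t^2*(a + 4) + t*(9*a^2 + 38*a + 8) + 4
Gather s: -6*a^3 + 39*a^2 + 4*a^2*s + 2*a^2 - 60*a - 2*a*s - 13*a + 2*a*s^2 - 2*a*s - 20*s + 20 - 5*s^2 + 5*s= -6*a^3 + 41*a^2 - 73*a + s^2*(2*a - 5) + s*(4*a^2 - 4*a - 15) + 20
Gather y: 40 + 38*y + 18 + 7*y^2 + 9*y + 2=7*y^2 + 47*y + 60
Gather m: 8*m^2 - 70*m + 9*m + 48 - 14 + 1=8*m^2 - 61*m + 35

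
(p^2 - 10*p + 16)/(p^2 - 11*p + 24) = (p - 2)/(p - 3)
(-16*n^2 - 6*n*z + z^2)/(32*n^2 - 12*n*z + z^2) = (2*n + z)/(-4*n + z)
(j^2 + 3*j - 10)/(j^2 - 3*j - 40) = (j - 2)/(j - 8)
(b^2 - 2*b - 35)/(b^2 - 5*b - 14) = (b + 5)/(b + 2)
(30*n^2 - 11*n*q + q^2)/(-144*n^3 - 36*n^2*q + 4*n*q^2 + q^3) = (-5*n + q)/(24*n^2 + 10*n*q + q^2)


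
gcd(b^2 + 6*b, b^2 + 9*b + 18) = b + 6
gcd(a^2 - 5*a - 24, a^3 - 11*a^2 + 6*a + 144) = a^2 - 5*a - 24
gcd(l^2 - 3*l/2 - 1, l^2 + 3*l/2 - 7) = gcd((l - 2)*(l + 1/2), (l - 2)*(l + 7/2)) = l - 2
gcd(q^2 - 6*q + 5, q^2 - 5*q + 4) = q - 1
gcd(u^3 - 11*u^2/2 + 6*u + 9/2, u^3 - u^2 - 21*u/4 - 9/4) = u^2 - 5*u/2 - 3/2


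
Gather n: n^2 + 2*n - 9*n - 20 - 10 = n^2 - 7*n - 30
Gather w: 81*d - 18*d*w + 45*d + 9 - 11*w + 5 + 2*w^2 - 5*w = 126*d + 2*w^2 + w*(-18*d - 16) + 14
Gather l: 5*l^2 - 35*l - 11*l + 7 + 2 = 5*l^2 - 46*l + 9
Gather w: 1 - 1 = 0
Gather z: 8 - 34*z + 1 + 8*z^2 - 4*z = 8*z^2 - 38*z + 9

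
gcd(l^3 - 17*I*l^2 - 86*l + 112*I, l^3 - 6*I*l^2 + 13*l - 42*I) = l^2 - 9*I*l - 14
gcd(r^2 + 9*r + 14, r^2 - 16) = 1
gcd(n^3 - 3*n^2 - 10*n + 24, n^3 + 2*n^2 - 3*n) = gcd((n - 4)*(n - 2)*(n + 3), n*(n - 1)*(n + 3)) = n + 3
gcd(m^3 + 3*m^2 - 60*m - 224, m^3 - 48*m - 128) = m^2 - 4*m - 32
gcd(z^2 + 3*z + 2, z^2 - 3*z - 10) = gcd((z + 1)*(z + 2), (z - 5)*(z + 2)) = z + 2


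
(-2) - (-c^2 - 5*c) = c^2 + 5*c - 2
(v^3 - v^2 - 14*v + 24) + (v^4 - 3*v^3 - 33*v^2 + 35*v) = v^4 - 2*v^3 - 34*v^2 + 21*v + 24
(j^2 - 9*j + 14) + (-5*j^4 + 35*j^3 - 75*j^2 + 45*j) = -5*j^4 + 35*j^3 - 74*j^2 + 36*j + 14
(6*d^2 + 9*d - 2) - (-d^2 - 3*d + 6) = 7*d^2 + 12*d - 8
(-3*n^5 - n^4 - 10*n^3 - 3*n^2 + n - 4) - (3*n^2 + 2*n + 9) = -3*n^5 - n^4 - 10*n^3 - 6*n^2 - n - 13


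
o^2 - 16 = (o - 4)*(o + 4)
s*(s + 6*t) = s^2 + 6*s*t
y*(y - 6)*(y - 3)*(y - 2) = y^4 - 11*y^3 + 36*y^2 - 36*y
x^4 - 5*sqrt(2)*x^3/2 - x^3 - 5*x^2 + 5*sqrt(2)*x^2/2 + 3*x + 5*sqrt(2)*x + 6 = (x - 2)*(x + 1)*(x - 3*sqrt(2))*(x + sqrt(2)/2)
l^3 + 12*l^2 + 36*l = l*(l + 6)^2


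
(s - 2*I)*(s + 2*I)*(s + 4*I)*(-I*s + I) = -I*s^4 + 4*s^3 + I*s^3 - 4*s^2 - 4*I*s^2 + 16*s + 4*I*s - 16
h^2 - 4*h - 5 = (h - 5)*(h + 1)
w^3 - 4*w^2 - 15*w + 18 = (w - 6)*(w - 1)*(w + 3)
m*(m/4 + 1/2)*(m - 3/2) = m^3/4 + m^2/8 - 3*m/4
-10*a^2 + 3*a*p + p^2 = (-2*a + p)*(5*a + p)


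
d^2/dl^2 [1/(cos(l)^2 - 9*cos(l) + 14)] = (-4*sin(l)^4 + 27*sin(l)^2 - 639*cos(l)/4 + 27*cos(3*l)/4 + 111)/((cos(l) - 7)^3*(cos(l) - 2)^3)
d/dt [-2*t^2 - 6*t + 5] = -4*t - 6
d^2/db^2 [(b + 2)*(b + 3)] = 2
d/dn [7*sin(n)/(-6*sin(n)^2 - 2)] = 7*(3*sin(n)^2 - 1)*cos(n)/(2*(3*sin(n)^2 + 1)^2)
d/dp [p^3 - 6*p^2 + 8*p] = 3*p^2 - 12*p + 8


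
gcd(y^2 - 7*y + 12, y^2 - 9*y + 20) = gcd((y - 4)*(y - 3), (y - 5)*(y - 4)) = y - 4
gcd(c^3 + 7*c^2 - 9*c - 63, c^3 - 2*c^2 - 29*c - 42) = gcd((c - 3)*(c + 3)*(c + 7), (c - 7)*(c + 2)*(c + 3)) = c + 3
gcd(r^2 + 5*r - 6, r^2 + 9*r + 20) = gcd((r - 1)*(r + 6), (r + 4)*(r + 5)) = 1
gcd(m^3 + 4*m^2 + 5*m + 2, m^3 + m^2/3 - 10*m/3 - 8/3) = m + 1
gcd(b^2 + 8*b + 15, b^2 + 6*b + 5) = b + 5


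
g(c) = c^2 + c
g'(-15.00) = -29.00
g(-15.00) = 210.00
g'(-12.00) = -23.00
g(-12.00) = 132.00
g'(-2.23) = -3.46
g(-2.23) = 2.74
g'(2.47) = 5.94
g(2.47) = 8.57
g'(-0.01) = 0.98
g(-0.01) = -0.01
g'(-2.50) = -4.00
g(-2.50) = 3.75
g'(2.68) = 6.36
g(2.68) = 9.86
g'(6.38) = 13.76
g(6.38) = 47.08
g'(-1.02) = -1.04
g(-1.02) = 0.02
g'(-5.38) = -9.76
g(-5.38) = 23.56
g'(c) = 2*c + 1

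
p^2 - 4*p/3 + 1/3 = (p - 1)*(p - 1/3)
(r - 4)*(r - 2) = r^2 - 6*r + 8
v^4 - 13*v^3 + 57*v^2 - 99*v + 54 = (v - 6)*(v - 3)^2*(v - 1)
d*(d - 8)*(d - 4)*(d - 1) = d^4 - 13*d^3 + 44*d^2 - 32*d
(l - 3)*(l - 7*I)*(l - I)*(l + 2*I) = l^4 - 3*l^3 - 6*I*l^3 + 9*l^2 + 18*I*l^2 - 27*l - 14*I*l + 42*I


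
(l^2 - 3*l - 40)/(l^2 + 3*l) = (l^2 - 3*l - 40)/(l*(l + 3))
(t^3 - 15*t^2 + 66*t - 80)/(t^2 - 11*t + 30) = (t^2 - 10*t + 16)/(t - 6)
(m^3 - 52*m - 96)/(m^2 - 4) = (m^2 - 2*m - 48)/(m - 2)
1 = 1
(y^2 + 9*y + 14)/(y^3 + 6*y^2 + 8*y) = (y + 7)/(y*(y + 4))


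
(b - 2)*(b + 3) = b^2 + b - 6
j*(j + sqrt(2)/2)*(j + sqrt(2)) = j^3 + 3*sqrt(2)*j^2/2 + j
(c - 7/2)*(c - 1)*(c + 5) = c^3 + c^2/2 - 19*c + 35/2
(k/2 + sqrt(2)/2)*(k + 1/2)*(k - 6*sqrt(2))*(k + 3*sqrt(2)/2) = k^4/2 - 7*sqrt(2)*k^3/4 + k^3/4 - 27*k^2/2 - 7*sqrt(2)*k^2/8 - 9*sqrt(2)*k - 27*k/4 - 9*sqrt(2)/2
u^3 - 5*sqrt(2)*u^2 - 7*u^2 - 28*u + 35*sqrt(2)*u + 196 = (u - 7)*(u - 7*sqrt(2))*(u + 2*sqrt(2))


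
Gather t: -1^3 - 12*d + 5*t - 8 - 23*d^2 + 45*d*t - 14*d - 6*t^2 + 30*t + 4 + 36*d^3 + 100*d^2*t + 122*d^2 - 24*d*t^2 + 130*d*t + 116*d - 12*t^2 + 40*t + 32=36*d^3 + 99*d^2 + 90*d + t^2*(-24*d - 18) + t*(100*d^2 + 175*d + 75) + 27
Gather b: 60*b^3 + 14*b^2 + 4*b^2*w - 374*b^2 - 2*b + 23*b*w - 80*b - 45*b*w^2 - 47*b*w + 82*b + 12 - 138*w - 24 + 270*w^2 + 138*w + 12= 60*b^3 + b^2*(4*w - 360) + b*(-45*w^2 - 24*w) + 270*w^2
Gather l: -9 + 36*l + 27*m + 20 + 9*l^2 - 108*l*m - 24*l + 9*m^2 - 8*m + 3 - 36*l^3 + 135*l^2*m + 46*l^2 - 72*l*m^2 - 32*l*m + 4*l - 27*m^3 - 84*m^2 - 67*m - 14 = -36*l^3 + l^2*(135*m + 55) + l*(-72*m^2 - 140*m + 16) - 27*m^3 - 75*m^2 - 48*m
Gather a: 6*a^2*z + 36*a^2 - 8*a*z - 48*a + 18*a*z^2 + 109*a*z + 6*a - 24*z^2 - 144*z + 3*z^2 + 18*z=a^2*(6*z + 36) + a*(18*z^2 + 101*z - 42) - 21*z^2 - 126*z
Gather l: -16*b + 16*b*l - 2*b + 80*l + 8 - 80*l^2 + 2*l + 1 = -18*b - 80*l^2 + l*(16*b + 82) + 9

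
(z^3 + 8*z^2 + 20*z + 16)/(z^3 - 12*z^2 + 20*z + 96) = (z^2 + 6*z + 8)/(z^2 - 14*z + 48)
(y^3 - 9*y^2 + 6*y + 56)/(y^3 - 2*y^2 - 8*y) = (y - 7)/y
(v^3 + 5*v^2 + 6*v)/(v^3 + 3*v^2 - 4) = v*(v + 3)/(v^2 + v - 2)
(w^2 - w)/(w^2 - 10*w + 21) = w*(w - 1)/(w^2 - 10*w + 21)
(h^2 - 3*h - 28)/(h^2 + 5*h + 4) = (h - 7)/(h + 1)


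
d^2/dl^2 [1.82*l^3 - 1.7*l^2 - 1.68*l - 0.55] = 10.92*l - 3.4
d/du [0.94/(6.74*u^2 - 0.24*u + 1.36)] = (0.2256 - 12.6712*u)/(6.74*u^2 - 0.24*u + 1.36)^2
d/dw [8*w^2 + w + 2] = 16*w + 1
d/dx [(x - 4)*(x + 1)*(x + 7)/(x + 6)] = 2*(x^3 + 11*x^2 + 24*x - 61)/(x^2 + 12*x + 36)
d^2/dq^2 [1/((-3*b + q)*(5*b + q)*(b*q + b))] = 2*(-(3*b - q)^2*(5*b + q)^2 - (3*b - q)^2*(5*b + q)*(q + 1) - (3*b - q)^2*(q + 1)^2 + (3*b - q)*(5*b + q)^2*(q + 1) + (3*b - q)*(5*b + q)*(q + 1)^2 - (5*b + q)^2*(q + 1)^2)/(b*(3*b - q)^3*(5*b + q)^3*(q + 1)^3)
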